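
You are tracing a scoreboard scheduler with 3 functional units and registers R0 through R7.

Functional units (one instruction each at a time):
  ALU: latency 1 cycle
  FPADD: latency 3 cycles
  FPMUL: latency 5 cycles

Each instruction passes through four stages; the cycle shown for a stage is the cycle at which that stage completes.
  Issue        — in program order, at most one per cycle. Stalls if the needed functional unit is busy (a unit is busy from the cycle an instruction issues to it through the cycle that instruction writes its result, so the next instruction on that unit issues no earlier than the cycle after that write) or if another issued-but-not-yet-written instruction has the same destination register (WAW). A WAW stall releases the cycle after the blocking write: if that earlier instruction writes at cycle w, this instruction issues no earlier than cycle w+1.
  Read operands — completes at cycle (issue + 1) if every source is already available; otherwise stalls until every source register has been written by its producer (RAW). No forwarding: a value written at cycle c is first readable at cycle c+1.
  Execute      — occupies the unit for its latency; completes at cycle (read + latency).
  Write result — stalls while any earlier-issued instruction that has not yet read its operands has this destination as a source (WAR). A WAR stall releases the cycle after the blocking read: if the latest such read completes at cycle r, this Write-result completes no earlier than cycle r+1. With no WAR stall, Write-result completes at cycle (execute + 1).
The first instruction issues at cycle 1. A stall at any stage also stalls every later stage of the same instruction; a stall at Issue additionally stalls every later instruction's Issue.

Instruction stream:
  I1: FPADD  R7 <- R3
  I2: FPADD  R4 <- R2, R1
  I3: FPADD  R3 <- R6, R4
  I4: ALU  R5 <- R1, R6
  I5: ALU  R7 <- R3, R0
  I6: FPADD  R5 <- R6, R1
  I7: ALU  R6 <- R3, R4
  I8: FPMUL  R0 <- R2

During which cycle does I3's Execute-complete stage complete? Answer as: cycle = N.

[1] I1 issues→FPADD
[2] I1 reads
[5] I1 exec-done
[6] I1 writes R7
[7] I2 issues→FPADD
[8] I2 reads
[11] I2 exec-done
[12] I2 writes R4
[13] I3 issues→FPADD
[14] I3 reads · I4 issues→ALU
[15] I4 reads
[16] I4 exec-done
[17] I3 exec-done · I4 writes R5
[18] I3 writes R3 · I5 issues→ALU
[19] I5 reads · I6 issues→FPADD
[20] I5 exec-done · I6 reads
[21] I5 writes R7
[22] I7 issues→ALU
[23] I6 exec-done · I7 reads · I8 issues→FPMUL
[24] I6 writes R5 · I7 exec-done · I8 reads
[25] I7 writes R6
[29] I8 exec-done
[30] I8 writes R0

cycle = 17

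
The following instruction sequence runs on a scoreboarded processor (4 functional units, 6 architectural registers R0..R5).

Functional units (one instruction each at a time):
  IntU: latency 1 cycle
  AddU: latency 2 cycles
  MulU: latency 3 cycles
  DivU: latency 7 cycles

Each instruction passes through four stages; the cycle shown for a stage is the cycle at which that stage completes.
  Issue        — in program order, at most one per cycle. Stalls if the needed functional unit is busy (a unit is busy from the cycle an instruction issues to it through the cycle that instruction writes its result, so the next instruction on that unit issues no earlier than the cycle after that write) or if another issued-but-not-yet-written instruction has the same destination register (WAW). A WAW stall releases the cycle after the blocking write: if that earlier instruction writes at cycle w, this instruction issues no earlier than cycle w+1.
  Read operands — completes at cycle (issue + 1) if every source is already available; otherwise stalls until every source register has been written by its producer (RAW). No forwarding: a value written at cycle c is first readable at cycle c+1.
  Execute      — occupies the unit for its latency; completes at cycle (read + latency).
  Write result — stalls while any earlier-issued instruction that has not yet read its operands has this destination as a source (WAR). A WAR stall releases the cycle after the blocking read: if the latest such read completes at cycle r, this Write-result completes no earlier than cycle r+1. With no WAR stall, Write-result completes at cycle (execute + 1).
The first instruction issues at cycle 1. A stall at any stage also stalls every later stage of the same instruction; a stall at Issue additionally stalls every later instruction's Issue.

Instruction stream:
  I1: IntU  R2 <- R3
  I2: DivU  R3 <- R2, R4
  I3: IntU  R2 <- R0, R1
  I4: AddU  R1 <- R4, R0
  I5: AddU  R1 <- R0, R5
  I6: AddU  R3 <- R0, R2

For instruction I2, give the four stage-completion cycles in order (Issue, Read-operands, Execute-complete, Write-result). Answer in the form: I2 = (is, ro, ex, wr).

I2 = (2, 5, 12, 13)

[1] issue I1 (IntU)
[2] I1 read-ops; issue I2 (DivU)
[3] I1 finished on IntU
[4] I1→R2
[5] I2 read-ops; issue I3 (IntU)
[6] I3 read-ops; issue I4 (AddU)
[7] I3 finished on IntU; I4 read-ops
[8] I3→R2
[9] I4 finished on AddU
[10] I4→R1
[11] issue I5 (AddU)
[12] I2 finished on DivU; I5 read-ops
[13] I2→R3
[14] I5 finished on AddU
[15] I5→R1
[16] issue I6 (AddU)
[17] I6 read-ops
[19] I6 finished on AddU
[20] I6→R3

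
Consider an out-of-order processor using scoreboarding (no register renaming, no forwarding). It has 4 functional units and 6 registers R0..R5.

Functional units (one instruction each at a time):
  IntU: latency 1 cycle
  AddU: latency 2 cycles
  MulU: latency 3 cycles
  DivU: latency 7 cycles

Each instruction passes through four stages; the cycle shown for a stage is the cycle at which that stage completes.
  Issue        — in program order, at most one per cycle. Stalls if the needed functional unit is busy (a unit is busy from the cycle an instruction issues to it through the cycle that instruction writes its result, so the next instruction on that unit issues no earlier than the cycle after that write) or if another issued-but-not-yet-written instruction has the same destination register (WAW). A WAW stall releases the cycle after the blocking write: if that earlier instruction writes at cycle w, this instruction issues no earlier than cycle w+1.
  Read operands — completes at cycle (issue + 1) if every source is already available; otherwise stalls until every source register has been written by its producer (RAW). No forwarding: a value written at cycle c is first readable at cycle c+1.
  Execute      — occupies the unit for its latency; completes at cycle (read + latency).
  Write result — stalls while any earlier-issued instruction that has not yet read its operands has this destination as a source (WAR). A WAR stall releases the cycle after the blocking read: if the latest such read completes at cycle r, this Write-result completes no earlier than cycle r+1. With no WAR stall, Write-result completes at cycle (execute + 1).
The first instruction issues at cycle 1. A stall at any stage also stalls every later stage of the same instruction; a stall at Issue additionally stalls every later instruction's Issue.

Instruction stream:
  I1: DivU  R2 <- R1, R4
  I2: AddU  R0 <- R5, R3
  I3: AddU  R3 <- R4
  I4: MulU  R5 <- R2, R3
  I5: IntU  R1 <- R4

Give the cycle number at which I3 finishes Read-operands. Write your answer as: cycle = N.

  I1 | 1 | 2 | 9 | 10
  I2 | 2 | 3 | 5 | 6
  I3 | 7 | 8 | 10 | 11   struct: AddU busy until I2 writes@6
  I4 | 8 | 12 | 15 | 16   RAW R3: wait I3 write@11
  I5 | 9 | 10 | 11 | 12

cycle = 8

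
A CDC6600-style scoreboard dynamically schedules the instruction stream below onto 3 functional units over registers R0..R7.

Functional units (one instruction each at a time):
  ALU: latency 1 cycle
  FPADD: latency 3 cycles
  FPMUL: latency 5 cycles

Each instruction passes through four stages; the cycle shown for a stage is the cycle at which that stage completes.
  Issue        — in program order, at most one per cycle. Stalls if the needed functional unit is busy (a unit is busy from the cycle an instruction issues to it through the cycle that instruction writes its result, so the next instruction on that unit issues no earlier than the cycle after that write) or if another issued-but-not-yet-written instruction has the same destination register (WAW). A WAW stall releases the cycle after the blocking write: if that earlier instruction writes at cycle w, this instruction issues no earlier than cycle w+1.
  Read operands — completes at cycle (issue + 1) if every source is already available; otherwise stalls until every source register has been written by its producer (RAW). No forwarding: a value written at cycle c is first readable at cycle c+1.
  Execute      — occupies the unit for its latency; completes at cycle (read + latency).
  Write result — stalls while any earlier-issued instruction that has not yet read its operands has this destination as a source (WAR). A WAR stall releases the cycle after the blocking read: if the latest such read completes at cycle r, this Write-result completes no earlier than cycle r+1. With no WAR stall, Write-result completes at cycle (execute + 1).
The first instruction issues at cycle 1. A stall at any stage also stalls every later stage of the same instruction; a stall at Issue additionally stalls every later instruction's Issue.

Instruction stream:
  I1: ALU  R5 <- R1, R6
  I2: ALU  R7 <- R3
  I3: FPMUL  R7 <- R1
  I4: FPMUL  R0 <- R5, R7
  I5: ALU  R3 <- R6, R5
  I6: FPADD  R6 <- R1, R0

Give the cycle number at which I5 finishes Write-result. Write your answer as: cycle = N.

cycle = 21

[1] I1 dispatched to ALU
[2] I1 operands ready
[3] I1 complete
[4] R5←I1
[5] I2 dispatched to ALU
[6] I2 operands ready
[7] I2 complete
[8] R7←I2
[9] I3 dispatched to FPMUL
[10] I3 operands ready
[15] I3 complete
[16] R7←I3
[17] I4 dispatched to FPMUL
[18] I4 operands ready | I5 dispatched to ALU
[19] I5 operands ready | I6 dispatched to FPADD
[20] I5 complete
[21] R3←I5
[23] I4 complete
[24] R0←I4
[25] I6 operands ready
[28] I6 complete
[29] R6←I6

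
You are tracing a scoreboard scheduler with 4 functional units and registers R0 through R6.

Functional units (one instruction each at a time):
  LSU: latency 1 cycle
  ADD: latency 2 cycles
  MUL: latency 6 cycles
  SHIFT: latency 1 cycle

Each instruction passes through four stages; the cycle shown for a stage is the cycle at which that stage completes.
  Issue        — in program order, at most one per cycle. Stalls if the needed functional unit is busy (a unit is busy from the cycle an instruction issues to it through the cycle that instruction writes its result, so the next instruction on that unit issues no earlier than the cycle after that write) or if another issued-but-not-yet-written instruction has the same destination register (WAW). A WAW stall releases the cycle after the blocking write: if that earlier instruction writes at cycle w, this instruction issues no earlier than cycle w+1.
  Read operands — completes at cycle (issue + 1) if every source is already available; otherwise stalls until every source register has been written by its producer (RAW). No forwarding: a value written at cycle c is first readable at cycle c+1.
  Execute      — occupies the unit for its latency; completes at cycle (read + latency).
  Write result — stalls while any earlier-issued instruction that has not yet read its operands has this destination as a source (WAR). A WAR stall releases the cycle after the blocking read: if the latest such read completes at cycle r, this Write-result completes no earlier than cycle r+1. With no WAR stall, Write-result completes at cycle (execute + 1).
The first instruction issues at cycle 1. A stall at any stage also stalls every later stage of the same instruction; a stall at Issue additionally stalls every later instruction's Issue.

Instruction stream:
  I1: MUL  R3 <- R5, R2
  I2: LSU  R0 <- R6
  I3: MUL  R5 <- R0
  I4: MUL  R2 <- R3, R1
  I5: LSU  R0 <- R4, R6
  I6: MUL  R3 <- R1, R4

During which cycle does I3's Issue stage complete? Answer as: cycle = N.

t=1  I1 dispatched to MUL
t=2  I1 operands ready · I2 dispatched to LSU
t=3  I2 operands ready
t=4  I2 complete
t=5  R0←I2
t=8  I1 complete
t=9  R3←I1
t=10  I3 dispatched to MUL
t=11  I3 operands ready
t=17  I3 complete
t=18  R5←I3
t=19  I4 dispatched to MUL
t=20  I4 operands ready · I5 dispatched to LSU
t=21  I5 operands ready
t=22  I5 complete
t=23  R0←I5
t=26  I4 complete
t=27  R2←I4
t=28  I6 dispatched to MUL
t=29  I6 operands ready
t=35  I6 complete
t=36  R3←I6

cycle = 10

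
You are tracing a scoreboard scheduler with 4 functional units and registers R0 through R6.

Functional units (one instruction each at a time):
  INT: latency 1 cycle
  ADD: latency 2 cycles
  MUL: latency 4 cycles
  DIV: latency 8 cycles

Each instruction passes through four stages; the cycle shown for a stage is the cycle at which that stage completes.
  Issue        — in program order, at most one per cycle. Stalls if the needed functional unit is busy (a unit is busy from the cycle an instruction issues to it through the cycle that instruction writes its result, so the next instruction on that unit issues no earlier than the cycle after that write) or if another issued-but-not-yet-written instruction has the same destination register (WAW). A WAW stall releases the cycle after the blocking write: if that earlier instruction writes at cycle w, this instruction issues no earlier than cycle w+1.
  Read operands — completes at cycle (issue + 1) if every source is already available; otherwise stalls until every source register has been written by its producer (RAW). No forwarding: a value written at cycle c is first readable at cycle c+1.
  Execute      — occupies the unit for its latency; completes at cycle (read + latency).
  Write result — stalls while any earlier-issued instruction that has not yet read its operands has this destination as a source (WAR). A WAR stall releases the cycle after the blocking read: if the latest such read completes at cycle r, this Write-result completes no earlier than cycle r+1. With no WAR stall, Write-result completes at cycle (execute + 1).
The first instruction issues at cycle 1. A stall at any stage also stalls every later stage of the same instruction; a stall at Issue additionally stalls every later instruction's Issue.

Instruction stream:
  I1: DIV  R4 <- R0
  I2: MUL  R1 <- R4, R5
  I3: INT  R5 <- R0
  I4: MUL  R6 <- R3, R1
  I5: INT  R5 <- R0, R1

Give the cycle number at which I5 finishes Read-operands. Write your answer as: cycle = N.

I1  is:1  ro:2  ex:10  wr:11
I2  is:2  ro:12  ex:16  wr:17  — RAW R4: wait I1 write@11
I3  is:3  ro:4  ex:5  wr:13  — WAR R5: wait I2 read@12
I4  is:18  ro:19  ex:23  wr:24  — struct: MUL busy until I2 writes@17
I5  is:19  ro:20  ex:21  wr:22

cycle = 20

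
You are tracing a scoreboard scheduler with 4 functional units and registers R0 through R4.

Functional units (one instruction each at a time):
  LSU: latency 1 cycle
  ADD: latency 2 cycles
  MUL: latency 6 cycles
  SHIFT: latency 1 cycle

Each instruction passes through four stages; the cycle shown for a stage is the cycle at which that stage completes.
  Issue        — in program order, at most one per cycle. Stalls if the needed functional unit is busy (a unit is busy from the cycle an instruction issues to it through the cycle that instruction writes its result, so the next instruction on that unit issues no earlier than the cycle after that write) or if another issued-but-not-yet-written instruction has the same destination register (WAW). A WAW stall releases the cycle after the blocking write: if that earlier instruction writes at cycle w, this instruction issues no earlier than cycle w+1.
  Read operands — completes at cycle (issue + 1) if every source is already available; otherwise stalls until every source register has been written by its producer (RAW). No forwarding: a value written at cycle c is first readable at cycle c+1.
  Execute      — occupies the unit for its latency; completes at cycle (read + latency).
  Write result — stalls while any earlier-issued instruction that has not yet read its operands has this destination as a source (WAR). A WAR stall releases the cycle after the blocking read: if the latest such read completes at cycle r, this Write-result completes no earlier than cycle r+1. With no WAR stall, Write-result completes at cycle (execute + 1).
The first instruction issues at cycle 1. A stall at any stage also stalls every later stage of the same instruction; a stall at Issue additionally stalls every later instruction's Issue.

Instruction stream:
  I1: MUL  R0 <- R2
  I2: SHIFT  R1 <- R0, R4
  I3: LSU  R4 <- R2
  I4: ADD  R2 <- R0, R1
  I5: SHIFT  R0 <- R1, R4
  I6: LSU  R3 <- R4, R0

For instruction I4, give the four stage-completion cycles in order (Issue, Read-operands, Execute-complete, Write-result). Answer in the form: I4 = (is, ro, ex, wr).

t=1  issue I1 (MUL)
t=2  I1 read-ops | issue I2 (SHIFT)
t=3  issue I3 (LSU)
t=4  I3 read-ops | issue I4 (ADD)
t=5  I3 finished on LSU
t=8  I1 finished on MUL
t=9  I1→R0
t=10  I2 read-ops
t=11  I2 finished on SHIFT | I3→R4
t=12  I2→R1
t=13  I4 read-ops | issue I5 (SHIFT)
t=14  I5 read-ops | issue I6 (LSU)
t=15  I4 finished on ADD | I5 finished on SHIFT
t=16  I4→R2 | I5→R0
t=17  I6 read-ops
t=18  I6 finished on LSU
t=19  I6→R3

I4 = (4, 13, 15, 16)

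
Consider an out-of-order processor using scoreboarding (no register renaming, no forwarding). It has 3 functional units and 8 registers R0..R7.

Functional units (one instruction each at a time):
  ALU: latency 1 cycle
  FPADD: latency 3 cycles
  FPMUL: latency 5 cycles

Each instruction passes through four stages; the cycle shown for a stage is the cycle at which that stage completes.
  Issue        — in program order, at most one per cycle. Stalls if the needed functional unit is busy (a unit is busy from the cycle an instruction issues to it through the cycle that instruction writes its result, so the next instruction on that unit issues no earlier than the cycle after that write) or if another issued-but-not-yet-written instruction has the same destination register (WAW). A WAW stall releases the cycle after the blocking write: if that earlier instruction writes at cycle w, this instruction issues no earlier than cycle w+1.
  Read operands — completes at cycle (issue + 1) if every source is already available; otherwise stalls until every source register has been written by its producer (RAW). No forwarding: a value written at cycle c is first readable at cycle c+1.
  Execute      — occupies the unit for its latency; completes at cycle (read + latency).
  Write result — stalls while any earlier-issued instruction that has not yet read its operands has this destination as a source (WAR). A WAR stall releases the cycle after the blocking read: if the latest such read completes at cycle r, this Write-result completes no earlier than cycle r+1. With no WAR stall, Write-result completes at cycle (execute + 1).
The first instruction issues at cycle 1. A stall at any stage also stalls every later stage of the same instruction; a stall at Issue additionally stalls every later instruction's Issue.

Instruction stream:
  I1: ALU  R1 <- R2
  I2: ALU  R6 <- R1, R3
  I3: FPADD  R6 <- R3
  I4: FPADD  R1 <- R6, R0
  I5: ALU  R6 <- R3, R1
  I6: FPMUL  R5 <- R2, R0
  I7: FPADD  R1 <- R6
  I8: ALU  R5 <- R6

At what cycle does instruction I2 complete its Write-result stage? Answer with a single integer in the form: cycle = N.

[1] I1→ALU
[2] I1 RO
[3] I1 EX
[4] I1 WR R1
[5] I2→ALU
[6] I2 RO
[7] I2 EX
[8] I2 WR R6
[9] I3→FPADD
[10] I3 RO
[13] I3 EX
[14] I3 WR R6
[15] I4→FPADD
[16] I4 RO, I5→ALU
[17] I6→FPMUL
[18] I6 RO
[19] I4 EX
[20] I4 WR R1
[21] I5 RO, I7→FPADD
[22] I5 EX
[23] I5 WR R6, I6 EX
[24] I6 WR R5, I7 RO
[25] I8→ALU
[26] I8 RO
[27] I7 EX, I8 EX
[28] I7 WR R1, I8 WR R5

cycle = 8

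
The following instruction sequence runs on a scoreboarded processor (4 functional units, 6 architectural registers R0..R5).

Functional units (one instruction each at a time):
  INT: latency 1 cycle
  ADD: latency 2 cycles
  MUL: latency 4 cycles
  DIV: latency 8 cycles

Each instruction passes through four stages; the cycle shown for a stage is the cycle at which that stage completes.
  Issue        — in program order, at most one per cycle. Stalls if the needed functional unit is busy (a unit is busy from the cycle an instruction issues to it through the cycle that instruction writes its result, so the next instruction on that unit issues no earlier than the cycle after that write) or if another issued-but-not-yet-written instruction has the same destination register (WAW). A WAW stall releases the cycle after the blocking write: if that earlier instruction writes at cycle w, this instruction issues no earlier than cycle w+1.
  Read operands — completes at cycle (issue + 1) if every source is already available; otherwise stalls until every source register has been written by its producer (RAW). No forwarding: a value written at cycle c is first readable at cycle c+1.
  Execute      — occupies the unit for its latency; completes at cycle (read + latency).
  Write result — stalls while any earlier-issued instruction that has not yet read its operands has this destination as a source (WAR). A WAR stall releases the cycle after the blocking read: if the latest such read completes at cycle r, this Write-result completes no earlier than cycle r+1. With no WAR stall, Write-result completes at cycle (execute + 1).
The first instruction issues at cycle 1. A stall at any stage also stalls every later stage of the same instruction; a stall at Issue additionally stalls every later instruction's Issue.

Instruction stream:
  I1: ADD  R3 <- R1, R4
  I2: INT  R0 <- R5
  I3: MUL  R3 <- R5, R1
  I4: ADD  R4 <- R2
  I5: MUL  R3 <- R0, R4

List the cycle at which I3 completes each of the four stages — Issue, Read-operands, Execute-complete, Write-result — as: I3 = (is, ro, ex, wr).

cycle 1: I1 issues→ADD
cycle 2: I1 reads | I2 issues→INT
cycle 3: I2 reads
cycle 4: I1 exec-done | I2 exec-done
cycle 5: I1 writes R3 | I2 writes R0
cycle 6: I3 issues→MUL
cycle 7: I3 reads | I4 issues→ADD
cycle 8: I4 reads
cycle 10: I4 exec-done
cycle 11: I3 exec-done | I4 writes R4
cycle 12: I3 writes R3
cycle 13: I5 issues→MUL
cycle 14: I5 reads
cycle 18: I5 exec-done
cycle 19: I5 writes R3

I3 = (6, 7, 11, 12)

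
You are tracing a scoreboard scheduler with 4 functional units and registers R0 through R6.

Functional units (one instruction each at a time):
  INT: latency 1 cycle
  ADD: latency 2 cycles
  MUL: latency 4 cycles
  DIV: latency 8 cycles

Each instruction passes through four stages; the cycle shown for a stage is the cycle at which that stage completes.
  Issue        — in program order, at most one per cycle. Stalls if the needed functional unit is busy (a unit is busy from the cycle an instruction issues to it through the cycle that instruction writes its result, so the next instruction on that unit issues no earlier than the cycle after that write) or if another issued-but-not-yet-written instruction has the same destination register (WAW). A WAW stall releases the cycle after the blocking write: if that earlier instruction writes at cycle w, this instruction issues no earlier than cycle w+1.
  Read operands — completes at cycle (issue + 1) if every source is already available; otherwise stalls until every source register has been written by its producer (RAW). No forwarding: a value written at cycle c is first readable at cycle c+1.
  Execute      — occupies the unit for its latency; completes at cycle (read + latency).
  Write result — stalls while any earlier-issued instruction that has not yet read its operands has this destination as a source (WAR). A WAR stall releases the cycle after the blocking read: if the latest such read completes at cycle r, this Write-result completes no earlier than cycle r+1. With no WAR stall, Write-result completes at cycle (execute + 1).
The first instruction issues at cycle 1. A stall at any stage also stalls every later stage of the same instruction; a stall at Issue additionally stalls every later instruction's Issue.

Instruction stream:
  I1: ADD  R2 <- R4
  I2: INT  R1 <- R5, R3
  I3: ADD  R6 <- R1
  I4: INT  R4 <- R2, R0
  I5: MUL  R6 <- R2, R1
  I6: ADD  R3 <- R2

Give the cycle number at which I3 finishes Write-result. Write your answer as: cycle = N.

c1: I1 dispatched to ADD
c2: I1 operands ready; I2 dispatched to INT
c3: I2 operands ready
c4: I1 complete; I2 complete
c5: R2←I1; R1←I2
c6: I3 dispatched to ADD
c7: I3 operands ready; I4 dispatched to INT
c8: I4 operands ready
c9: I3 complete; I4 complete
c10: R6←I3; R4←I4
c11: I5 dispatched to MUL
c12: I5 operands ready; I6 dispatched to ADD
c13: I6 operands ready
c15: I6 complete
c16: I5 complete; R3←I6
c17: R6←I5

cycle = 10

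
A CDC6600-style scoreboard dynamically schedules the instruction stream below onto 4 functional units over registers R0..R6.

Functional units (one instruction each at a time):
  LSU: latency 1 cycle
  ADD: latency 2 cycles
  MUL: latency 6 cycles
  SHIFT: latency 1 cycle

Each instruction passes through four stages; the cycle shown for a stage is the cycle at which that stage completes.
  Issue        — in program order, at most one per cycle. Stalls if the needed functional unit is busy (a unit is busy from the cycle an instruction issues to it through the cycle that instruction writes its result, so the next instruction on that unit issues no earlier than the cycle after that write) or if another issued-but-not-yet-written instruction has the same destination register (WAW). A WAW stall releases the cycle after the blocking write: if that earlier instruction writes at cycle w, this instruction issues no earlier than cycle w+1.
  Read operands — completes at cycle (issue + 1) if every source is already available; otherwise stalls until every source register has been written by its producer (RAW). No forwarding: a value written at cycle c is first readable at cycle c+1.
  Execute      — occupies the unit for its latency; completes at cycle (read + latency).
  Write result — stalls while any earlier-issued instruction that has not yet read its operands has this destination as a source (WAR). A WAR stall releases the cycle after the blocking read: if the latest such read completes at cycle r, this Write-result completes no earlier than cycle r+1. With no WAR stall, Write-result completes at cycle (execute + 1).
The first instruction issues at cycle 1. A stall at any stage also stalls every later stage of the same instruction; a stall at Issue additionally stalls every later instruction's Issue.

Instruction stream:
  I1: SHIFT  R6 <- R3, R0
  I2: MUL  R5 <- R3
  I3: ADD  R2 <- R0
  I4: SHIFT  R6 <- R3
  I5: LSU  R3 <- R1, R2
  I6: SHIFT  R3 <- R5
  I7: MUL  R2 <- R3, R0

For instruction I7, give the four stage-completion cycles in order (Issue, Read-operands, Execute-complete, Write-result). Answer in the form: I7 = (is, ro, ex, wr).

I7 = (12, 15, 21, 22)

  I1 | 1 | 2 | 3 | 4
  I2 | 2 | 3 | 9 | 10
  I3 | 3 | 4 | 6 | 7
  I4 | 5 | 6 | 7 | 8   struct: SHIFT busy until I1 writes@4
  I5 | 6 | 8 | 9 | 10   RAW R2: wait I3 write@7
  I6 | 11 | 12 | 13 | 14   WAW R3: wait I5 write@10
  I7 | 12 | 15 | 21 | 22   RAW R3: wait I6 write@14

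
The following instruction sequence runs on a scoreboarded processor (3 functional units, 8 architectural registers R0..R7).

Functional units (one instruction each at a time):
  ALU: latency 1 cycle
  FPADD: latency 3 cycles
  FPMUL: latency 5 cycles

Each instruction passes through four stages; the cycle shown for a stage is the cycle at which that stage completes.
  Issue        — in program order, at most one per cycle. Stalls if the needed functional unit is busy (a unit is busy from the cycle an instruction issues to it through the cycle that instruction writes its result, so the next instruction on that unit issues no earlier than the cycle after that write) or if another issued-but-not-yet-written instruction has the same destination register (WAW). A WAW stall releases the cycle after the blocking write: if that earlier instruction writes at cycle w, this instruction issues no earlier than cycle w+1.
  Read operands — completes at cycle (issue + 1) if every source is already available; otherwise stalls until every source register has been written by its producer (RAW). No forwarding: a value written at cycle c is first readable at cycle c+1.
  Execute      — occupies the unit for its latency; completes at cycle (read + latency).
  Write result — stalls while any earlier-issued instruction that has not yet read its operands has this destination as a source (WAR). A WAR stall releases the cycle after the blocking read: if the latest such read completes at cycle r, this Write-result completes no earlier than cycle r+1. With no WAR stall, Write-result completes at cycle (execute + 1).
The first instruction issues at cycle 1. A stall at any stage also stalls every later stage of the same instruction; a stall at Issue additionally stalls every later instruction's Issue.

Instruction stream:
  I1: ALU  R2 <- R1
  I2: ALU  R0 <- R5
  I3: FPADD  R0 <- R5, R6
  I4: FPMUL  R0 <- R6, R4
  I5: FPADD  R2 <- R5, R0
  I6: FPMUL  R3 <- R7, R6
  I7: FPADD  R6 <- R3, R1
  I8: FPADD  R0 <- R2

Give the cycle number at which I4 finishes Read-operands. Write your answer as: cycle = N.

I1: IS=1 RO=2 EX=3 WR=4
I2: IS=5 RO=6 EX=7 WR=8  [struct: ALU busy until I1 writes@4]
I3: IS=9 RO=10 EX=13 WR=14  [WAW R0: wait I2 write@8]
I4: IS=15 RO=16 EX=21 WR=22  [WAW R0: wait I3 write@14]
I5: IS=16 RO=23 EX=26 WR=27  [RAW R0: wait I4 write@22]
I6: IS=23 RO=24 EX=29 WR=30  [struct: FPMUL busy until I4 writes@22]
I7: IS=28 RO=31 EX=34 WR=35  [struct: FPADD busy until I5 writes@27; RAW R3: wait I6 write@30]
I8: IS=36 RO=37 EX=40 WR=41  [struct: FPADD busy until I7 writes@35]

cycle = 16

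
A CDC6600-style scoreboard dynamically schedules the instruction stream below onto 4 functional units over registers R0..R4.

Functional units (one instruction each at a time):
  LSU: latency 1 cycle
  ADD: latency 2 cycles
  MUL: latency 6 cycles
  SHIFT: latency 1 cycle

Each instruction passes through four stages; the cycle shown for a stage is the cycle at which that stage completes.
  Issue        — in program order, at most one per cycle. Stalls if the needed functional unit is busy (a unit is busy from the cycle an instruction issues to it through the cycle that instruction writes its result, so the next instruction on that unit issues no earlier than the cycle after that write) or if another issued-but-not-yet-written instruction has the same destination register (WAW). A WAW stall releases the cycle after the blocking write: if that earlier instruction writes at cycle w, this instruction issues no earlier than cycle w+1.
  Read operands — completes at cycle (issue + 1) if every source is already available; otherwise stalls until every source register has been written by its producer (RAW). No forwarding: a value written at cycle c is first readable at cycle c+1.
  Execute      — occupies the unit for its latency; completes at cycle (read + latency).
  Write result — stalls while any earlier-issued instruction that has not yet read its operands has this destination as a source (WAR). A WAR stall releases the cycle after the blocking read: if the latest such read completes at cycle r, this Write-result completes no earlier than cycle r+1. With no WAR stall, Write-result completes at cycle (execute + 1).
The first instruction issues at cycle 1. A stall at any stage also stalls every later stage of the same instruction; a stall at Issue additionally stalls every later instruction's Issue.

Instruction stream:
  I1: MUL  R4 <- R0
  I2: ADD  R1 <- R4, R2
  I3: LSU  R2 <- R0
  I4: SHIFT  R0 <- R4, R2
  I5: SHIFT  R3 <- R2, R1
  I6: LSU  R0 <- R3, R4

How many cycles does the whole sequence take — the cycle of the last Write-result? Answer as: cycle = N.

I1: IS=1 RO=2 EX=8 WR=9
I2: IS=2 RO=10 EX=12 WR=13  [RAW R4: wait I1 write@9]
I3: IS=3 RO=4 EX=5 WR=11  [WAR R2: wait I2 read@10]
I4: IS=4 RO=12 EX=13 WR=14  [RAW R2: wait I3 write@11]
I5: IS=15 RO=16 EX=17 WR=18  [struct: SHIFT busy until I4 writes@14]
I6: IS=16 RO=19 EX=20 WR=21  [RAW R3: wait I5 write@18]

cycle = 21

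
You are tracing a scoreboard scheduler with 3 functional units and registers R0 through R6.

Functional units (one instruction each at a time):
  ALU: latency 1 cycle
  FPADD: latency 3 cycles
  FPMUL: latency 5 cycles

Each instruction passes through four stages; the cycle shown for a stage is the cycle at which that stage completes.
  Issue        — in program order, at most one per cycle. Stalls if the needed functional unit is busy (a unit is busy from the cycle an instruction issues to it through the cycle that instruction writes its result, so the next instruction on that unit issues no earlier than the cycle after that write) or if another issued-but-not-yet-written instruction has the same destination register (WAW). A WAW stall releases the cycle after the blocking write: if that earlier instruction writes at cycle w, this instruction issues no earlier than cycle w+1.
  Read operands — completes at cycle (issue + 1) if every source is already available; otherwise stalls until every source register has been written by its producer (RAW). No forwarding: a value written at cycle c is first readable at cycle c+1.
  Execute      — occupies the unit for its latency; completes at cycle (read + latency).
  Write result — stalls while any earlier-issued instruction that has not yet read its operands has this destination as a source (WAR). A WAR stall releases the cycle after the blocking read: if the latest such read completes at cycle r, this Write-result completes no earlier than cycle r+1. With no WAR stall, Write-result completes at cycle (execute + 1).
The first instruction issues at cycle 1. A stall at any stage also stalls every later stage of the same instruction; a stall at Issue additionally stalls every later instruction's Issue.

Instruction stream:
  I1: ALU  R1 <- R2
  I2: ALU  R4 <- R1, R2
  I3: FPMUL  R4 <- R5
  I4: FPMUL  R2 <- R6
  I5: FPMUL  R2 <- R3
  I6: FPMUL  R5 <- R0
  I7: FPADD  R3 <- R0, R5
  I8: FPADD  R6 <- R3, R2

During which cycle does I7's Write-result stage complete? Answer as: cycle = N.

cycle = 45

I1  is:1  ro:2  ex:3  wr:4
I2  is:5  ro:6  ex:7  wr:8  — struct: ALU busy until I1 writes@4
I3  is:9  ro:10  ex:15  wr:16  — WAW R4: wait I2 write@8
I4  is:17  ro:18  ex:23  wr:24  — struct: FPMUL busy until I3 writes@16
I5  is:25  ro:26  ex:31  wr:32  — struct: FPMUL busy until I4 writes@24
I6  is:33  ro:34  ex:39  wr:40  — struct: FPMUL busy until I5 writes@32
I7  is:34  ro:41  ex:44  wr:45  — RAW R5: wait I6 write@40
I8  is:46  ro:47  ex:50  wr:51  — struct: FPADD busy until I7 writes@45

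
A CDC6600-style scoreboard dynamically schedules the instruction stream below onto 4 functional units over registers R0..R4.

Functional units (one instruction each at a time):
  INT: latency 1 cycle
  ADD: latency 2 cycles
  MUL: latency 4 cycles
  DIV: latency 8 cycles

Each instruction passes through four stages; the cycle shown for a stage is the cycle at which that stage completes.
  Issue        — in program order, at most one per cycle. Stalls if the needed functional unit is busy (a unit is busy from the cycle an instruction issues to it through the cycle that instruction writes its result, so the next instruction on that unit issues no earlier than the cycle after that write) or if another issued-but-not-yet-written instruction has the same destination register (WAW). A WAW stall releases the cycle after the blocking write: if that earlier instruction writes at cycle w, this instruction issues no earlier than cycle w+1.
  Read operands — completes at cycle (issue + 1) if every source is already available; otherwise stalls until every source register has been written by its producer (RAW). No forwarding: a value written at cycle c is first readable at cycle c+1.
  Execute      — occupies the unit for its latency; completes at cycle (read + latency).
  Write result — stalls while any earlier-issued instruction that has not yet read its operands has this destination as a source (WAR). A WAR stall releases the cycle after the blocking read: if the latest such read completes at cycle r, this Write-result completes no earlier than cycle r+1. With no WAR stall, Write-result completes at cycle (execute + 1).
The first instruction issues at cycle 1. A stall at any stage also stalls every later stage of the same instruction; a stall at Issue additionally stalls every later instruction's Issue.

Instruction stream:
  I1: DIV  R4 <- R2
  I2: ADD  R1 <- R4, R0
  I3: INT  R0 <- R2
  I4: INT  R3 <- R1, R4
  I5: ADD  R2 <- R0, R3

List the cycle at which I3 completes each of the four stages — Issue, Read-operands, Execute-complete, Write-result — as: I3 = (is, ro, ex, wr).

I3 = (3, 4, 5, 13)

I1  is:1  ro:2  ex:10  wr:11
I2  is:2  ro:12  ex:14  wr:15  — RAW R4: wait I1 write@11
I3  is:3  ro:4  ex:5  wr:13  — WAR R0: wait I2 read@12
I4  is:14  ro:16  ex:17  wr:18  — struct: INT busy until I3 writes@13, RAW R1: wait I2 write@15
I5  is:16  ro:19  ex:21  wr:22  — struct: ADD busy until I2 writes@15, RAW R3: wait I4 write@18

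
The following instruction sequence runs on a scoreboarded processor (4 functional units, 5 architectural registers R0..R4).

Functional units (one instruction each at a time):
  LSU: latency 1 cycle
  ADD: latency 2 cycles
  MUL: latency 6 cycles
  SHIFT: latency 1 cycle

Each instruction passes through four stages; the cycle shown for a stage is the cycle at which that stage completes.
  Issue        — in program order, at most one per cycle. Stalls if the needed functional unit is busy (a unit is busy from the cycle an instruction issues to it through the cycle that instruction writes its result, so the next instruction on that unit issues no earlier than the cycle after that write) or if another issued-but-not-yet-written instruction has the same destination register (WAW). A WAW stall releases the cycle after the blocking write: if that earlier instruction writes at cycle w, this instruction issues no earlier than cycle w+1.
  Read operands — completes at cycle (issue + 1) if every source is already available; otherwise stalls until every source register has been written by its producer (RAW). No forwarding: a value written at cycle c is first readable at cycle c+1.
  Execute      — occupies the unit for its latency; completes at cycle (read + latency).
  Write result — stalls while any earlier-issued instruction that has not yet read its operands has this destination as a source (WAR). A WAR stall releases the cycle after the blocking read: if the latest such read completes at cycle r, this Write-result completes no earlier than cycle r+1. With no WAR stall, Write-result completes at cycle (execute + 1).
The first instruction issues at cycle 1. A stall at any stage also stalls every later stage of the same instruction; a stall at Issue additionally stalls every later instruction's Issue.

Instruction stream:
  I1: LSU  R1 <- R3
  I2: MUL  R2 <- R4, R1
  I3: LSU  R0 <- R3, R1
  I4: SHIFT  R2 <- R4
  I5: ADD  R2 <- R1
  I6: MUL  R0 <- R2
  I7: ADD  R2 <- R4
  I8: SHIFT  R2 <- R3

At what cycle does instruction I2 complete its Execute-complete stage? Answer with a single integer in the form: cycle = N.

cycle = 11

1) issue 1, read 2, done 3, write 4
2) issue 2, read 5, done 11, write 12  <RAW R1: wait I1 write@4>
3) issue 5, read 6, done 7, write 8  <struct: LSU busy until I1 writes@4>
4) issue 13, read 14, done 15, write 16  <WAW R2: wait I2 write@12>
5) issue 17, read 18, done 20, write 21  <WAW R2: wait I4 write@16>
6) issue 18, read 22, done 28, write 29  <RAW R2: wait I5 write@21>
7) issue 22, read 23, done 25, write 26  <struct: ADD busy until I5 writes@21>
8) issue 27, read 28, done 29, write 30  <WAW R2: wait I7 write@26>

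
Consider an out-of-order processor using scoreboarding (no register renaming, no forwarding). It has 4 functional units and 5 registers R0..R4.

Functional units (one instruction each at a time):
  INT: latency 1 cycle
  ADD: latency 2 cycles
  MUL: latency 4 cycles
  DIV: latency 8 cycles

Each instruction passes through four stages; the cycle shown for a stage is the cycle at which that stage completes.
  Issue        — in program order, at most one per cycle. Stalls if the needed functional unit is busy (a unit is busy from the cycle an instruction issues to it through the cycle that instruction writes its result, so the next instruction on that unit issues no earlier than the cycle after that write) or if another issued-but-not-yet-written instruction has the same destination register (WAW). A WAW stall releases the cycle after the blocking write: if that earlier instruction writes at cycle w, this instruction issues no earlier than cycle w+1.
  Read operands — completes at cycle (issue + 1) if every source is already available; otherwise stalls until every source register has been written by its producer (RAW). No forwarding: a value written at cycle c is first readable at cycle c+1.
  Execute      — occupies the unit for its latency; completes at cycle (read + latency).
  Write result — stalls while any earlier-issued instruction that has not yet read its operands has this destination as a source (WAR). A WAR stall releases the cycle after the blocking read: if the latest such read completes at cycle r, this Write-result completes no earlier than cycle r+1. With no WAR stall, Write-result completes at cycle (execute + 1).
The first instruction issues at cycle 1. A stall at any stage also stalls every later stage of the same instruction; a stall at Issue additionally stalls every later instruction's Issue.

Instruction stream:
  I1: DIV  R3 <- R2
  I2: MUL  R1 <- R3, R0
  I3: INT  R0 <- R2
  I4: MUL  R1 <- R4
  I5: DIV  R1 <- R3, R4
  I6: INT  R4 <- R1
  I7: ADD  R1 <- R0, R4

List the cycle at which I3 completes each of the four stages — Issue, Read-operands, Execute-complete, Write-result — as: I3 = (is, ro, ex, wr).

cycle 1: issue I1 (DIV)
cycle 2: I1 read-ops | issue I2 (MUL)
cycle 3: issue I3 (INT)
cycle 4: I3 read-ops
cycle 5: I3 finished on INT
cycle 10: I1 finished on DIV
cycle 11: I1→R3
cycle 12: I2 read-ops
cycle 13: I3→R0
cycle 16: I2 finished on MUL
cycle 17: I2→R1
cycle 18: issue I4 (MUL)
cycle 19: I4 read-ops
cycle 23: I4 finished on MUL
cycle 24: I4→R1
cycle 25: issue I5 (DIV)
cycle 26: I5 read-ops | issue I6 (INT)
cycle 34: I5 finished on DIV
cycle 35: I5→R1
cycle 36: I6 read-ops | issue I7 (ADD)
cycle 37: I6 finished on INT
cycle 38: I6→R4
cycle 39: I7 read-ops
cycle 41: I7 finished on ADD
cycle 42: I7→R1

I3 = (3, 4, 5, 13)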